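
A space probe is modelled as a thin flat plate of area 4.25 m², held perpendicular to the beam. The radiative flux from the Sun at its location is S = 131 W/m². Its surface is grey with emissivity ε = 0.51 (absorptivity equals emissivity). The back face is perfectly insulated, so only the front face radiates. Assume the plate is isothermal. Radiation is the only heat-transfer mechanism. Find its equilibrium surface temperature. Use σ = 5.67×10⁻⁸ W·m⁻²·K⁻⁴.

At equilibrium, absorbed power = emitted power.
Absorbing cross-section = A = 4.250 m²; emitting surface = A = 4.250 m² (ratio 1).
εS·A_cross = εσ·A_surf·T⁴  ⇒  T⁴ = S/(1σ)   (ε cancels).
T⁴ = 131/(1·5.67×10⁻⁸) = 2.310×10⁹ K⁴.
T = (2.310×10⁹)^(1/4).

T ≈ 219 K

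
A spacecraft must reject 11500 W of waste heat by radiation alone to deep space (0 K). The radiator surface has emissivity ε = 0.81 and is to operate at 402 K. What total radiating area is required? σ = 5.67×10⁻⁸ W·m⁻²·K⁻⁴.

P = εσA T⁴ ⇒ A = P/(εσT⁴).
T⁴ = 2.612×10¹⁰ K⁴.
A = 11500/(0.81 × 5.67×10⁻⁸ × 2.612×10¹⁰).

A ≈ 9.59 m²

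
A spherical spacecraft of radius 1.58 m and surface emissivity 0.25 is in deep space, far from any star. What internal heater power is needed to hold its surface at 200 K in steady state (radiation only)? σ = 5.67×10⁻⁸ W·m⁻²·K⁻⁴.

P ≈ 711 W

P = εσ·4πr²·T⁴.
4πr² = 31.37 m²; T⁴ = 1.600×10⁹ K⁴.
P = 0.25·5.67×10⁻⁸·31.37·1.600×10⁹.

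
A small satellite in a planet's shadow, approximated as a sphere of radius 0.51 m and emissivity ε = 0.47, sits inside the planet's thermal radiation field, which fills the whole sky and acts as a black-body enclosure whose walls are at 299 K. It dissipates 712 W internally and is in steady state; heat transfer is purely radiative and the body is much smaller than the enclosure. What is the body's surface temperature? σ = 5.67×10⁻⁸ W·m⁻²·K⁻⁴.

For a small grey body in a large enclosure, net radiated power = εσA(T⁴ − T_w⁴).
Steady state: P = εσA(T⁴ − T_w⁴) with A = 4πr² = 3.269 m².
T⁴ = P/(εσA) + T_w⁴ = 712/(0.47·5.67×10⁻⁸·3.269) + (299)⁴
    = 8.174×10⁹ + 7.993×10⁹ = 1.617×10¹⁰ K⁴.

T ≈ 357 K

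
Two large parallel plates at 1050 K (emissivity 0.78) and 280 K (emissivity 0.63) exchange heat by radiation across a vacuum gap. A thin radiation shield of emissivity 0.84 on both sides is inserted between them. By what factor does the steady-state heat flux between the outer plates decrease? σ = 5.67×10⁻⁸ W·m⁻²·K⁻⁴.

Without shield: q₀ = σΔ(T⁴)/(1/ε₁+1/ε₂−1) with denominator 1.869.
With shield the two gaps are in series; the resistances add: (1/ε₁+1/ε_s−1)+(1/ε_s+1/ε₂−1) = 1.473+1.778 = 3.250.
Heat-flux ratio q₀/q = 3.250/1.869.

factor ≈ 1.74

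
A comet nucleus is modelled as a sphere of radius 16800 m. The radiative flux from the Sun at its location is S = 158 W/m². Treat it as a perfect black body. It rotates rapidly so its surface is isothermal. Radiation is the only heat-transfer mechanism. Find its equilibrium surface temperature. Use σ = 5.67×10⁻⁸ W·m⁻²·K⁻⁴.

T ≈ 162 K

At equilibrium, absorbed power = emitted power.
Absorbing cross-section = πr² = 8.867×10⁸ m²; emitting surface = 4πr² = 3.547×10⁹ m² (ratio 4).
S·A_cross = εσ·A_surf·T⁴  ⇒  T⁴ = S/(4σ).
T⁴ = 1.00·158/(4·5.67×10⁻⁸) = 6.966×10⁸ K⁴.
T = (6.966×10⁸)^(1/4).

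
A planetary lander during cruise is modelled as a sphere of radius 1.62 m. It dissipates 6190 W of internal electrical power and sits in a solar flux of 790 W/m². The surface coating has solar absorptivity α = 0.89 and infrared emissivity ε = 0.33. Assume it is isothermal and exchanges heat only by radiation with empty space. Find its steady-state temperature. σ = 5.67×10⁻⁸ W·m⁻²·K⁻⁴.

T ≈ 373 K

At steady state, absorbed solar power + internal power = radiated power.
Absorbed: α·S·A_cross = 0.89·790·8.245 = 5797 W (cross-section πr²).
Total input = 5797 + 6190 = 11990 W.
Radiated: εσ·A_surf·T⁴ with A_surf = 4πr² = 32.98 m².
T⁴ = 11990/(0.33·5.67×10⁻⁸·32.98) = 1.943×10¹⁰ K⁴.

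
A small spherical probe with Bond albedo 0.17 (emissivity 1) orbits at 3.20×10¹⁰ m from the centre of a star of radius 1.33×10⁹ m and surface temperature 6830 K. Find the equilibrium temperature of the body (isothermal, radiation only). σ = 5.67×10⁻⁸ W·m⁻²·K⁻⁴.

T ≈ 940 K

The star's surface emits σT_*⁴; at distance d the flux is S = σT_*⁴(R_*/d)².
S = 5.67×10⁻⁸·(6830)⁴·(1.33×10⁹/3.20×10¹⁰)² = 2.131×10⁵ W/m².
For an isothermal sphere T⁴ = (1−a)S/(4σ) = 7.800×10¹¹ K⁴.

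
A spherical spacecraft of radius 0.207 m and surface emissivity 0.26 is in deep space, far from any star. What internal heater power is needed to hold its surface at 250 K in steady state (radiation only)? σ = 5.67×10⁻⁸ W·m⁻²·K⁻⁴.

P ≈ 31.0 W

P = εσ·4πr²·T⁴.
4πr² = 0.5385 m²; T⁴ = 3.906×10⁹ K⁴.
P = 0.26·5.67×10⁻⁸·0.5385·3.906×10⁹.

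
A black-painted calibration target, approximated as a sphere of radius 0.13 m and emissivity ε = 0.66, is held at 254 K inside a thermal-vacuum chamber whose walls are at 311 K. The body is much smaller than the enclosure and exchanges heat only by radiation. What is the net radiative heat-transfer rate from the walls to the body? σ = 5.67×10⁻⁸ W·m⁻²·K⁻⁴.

P_net ≈ 41.3 W

For a small grey body in a large enclosure: P_net = εσA(T_body⁴ − T_wall⁴).
A = 4πr² = 0.2124 m²; T_body⁴ − T_wall⁴ = 4.162×10⁹ − 9.355×10⁹ = -5.193×10⁹ K⁴.
|P_net| = 0.66·5.67×10⁻⁸·0.2124·5.193×10⁹.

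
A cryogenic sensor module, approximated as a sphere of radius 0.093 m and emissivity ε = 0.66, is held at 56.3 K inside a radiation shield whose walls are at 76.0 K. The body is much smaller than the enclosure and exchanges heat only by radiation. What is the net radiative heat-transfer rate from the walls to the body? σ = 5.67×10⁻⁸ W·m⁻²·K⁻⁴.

For a small grey body in a large enclosure: P_net = εσA(T_body⁴ − T_wall⁴).
A = 4πr² = 0.1087 m²; T_body⁴ − T_wall⁴ = 1.005×10⁷ − 3.336×10⁷ = -2.332×10⁷ K⁴.
|P_net| = 0.66·5.67×10⁻⁸·0.1087·2.332×10⁷.

P_net ≈ 0.0948 W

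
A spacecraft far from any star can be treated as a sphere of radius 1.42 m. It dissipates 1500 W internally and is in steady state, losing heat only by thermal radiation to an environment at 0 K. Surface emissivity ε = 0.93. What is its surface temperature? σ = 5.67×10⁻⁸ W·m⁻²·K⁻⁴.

T ≈ 183 K

Steady state: internal power = radiated power, P = εσA T⁴.
Radiating area A = 4πr² = 25.34 m².
T⁴ = P/(εσA) = 1500/(0.93·5.67×10⁻⁸·25.34) = 1.123×10⁹ K⁴.
T = (1.123×10⁹)^(1/4).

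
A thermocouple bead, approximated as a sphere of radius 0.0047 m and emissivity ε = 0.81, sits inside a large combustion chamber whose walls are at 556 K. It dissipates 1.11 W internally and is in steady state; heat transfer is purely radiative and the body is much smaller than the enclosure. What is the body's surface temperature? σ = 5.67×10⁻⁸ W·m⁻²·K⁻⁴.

T ≈ 654 K

For a small grey body in a large enclosure, net radiated power = εσA(T⁴ − T_w⁴).
Steady state: P = εσA(T⁴ − T_w⁴) with A = 4πr² = 2.776×10⁻⁴ m².
T⁴ = P/(εσA) + T_w⁴ = 1.11/(0.81·5.67×10⁻⁸·2.776×10⁻⁴) + (556)⁴
    = 8.707×10¹⁰ + 9.557×10¹⁰ = 1.826×10¹¹ K⁴.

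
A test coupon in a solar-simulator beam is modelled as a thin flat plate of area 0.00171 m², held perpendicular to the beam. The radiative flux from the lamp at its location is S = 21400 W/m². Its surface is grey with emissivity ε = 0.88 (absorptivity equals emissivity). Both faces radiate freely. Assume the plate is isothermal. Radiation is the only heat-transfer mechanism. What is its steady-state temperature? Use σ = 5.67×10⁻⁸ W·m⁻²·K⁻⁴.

At equilibrium, absorbed power = emitted power.
Absorbing cross-section = A = 0.001710 m²; emitting surface = 2A = 0.003420 m² (ratio 2).
εS·A_cross = εσ·A_surf·T⁴  ⇒  T⁴ = S/(2σ)   (ε cancels).
T⁴ = 21400/(2·5.67×10⁻⁸) = 1.887×10¹¹ K⁴.
T = (1.887×10¹¹)^(1/4).

T ≈ 659 K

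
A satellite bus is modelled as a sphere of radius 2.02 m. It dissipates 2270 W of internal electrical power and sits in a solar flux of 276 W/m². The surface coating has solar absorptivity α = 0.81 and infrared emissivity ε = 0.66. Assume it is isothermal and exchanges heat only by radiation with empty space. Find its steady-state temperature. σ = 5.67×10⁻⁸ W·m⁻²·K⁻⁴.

T ≈ 227 K

At steady state, absorbed solar power + internal power = radiated power.
Absorbed: α·S·A_cross = 0.81·276·12.82 = 2866 W (cross-section πr²).
Total input = 2866 + 2270 = 5136 W.
Radiated: εσ·A_surf·T⁴ with A_surf = 4πr² = 51.28 m².
T⁴ = 5136/(0.66·5.67×10⁻⁸·51.28) = 2.677×10⁹ K⁴.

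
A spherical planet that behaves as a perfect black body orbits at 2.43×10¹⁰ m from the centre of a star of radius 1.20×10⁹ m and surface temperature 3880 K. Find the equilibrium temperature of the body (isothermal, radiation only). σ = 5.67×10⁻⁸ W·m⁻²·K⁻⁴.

The star's surface emits σT_*⁴; at distance d the flux is S = σT_*⁴(R_*/d)².
S = 5.67×10⁻⁸·(3880)⁴·(1.20×10⁹/2.43×10¹⁰)² = 31340 W/m².
For an isothermal sphere T⁴ = (1−a)S/(4σ) = 1.382×10¹¹ K⁴.

T ≈ 610 K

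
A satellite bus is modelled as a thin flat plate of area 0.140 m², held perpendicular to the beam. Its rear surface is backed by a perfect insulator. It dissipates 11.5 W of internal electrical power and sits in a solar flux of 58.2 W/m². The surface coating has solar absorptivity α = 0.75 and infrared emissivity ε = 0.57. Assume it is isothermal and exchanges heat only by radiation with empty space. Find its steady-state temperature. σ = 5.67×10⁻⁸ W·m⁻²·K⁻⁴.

At steady state, absorbed solar power + internal power = radiated power.
Absorbed: α·S·A_cross = 0.75·58.2·0.1400 = 6.111 W (cross-section A).
Total input = 6.111 + 11.5 = 17.61 W.
Radiated: εσ·A_surf·T⁴ with A_surf = A = 0.1400 m².
T⁴ = 17.61/(0.57·5.67×10⁻⁸·0.1400) = 3.892×10⁹ K⁴.

T ≈ 250 K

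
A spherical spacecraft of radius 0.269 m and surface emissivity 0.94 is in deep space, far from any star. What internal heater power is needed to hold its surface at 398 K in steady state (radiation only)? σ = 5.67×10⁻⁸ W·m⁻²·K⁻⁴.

P ≈ 1220 W

P = εσ·4πr²·T⁴.
4πr² = 0.9093 m²; T⁴ = 2.509×10¹⁰ K⁴.
P = 0.94·5.67×10⁻⁸·0.9093·2.509×10¹⁰.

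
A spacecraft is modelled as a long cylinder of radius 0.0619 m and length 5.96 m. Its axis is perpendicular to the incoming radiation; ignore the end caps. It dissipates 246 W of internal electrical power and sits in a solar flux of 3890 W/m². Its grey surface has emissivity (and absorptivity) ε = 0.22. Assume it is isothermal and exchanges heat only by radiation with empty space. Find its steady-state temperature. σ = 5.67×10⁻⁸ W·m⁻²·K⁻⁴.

T ≈ 417 K

At steady state, absorbed solar power + internal power = radiated power.
Absorbed: α·S·A_cross = 0.22·3890·0.7378 = 631.5 W (cross-section 2rL).
Total input = 631.5 + 246 = 877.5 W.
Radiated: εσ·A_surf·T⁴ with A_surf = 2πrL = 2.318 m².
T⁴ = 877.5/(0.22·5.67×10⁻⁸·2.318) = 3.035×10¹⁰ K⁴.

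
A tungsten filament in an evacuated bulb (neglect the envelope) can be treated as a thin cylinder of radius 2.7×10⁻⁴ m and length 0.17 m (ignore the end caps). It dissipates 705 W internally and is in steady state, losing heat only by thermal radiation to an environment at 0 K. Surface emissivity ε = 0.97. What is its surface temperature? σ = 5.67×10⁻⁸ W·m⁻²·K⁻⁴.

Steady state: internal power = radiated power, P = εσA T⁴.
Radiating area A = 2πrL = 2.884×10⁻⁴ m².
T⁴ = P/(εσA) = 705/(0.97·5.67×10⁻⁸·2.884×10⁻⁴) = 4.445×10¹³ K⁴.
T = (4.445×10¹³)^(1/4).

T ≈ 2580 K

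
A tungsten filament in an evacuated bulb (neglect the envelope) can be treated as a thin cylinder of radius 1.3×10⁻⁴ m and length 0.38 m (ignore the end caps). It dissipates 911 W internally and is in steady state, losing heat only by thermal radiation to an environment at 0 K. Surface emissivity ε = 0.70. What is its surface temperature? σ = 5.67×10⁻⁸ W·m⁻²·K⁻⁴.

T ≈ 2930 K

Steady state: internal power = radiated power, P = εσA T⁴.
Radiating area A = 2πrL = 3.104×10⁻⁴ m².
T⁴ = P/(εσA) = 911/(0.70·5.67×10⁻⁸·3.104×10⁻⁴) = 7.395×10¹³ K⁴.
T = (7.395×10¹³)^(1/4).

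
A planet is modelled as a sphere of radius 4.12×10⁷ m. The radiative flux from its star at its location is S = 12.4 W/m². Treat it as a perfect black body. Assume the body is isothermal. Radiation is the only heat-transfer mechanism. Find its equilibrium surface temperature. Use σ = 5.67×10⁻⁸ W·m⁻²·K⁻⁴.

At equilibrium, absorbed power = emitted power.
Absorbing cross-section = πr² = 5.333×10¹⁵ m²; emitting surface = 4πr² = 2.133×10¹⁶ m² (ratio 4).
S·A_cross = εσ·A_surf·T⁴  ⇒  T⁴ = S/(4σ).
T⁴ = 1.00·12.4/(4·5.67×10⁻⁸) = 5.467×10⁷ K⁴.
T = (5.467×10⁷)^(1/4).

T ≈ 86.0 K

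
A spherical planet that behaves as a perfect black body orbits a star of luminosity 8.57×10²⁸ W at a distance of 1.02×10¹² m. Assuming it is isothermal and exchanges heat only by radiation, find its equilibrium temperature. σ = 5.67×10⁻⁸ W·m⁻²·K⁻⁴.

T ≈ 412 K

First find the stellar flux at distance d: S = L/(4πd²) = 8.57×10²⁸/(4π·(1.02×10¹²)²) = 6555 W/m².
For an isothermal sphere, absorbed (1−a)S·πr² = emitted σ·4πr²·T⁴, so T⁴ = (1−a)S/(4σ).
T⁴ = 1.00·6555/(4·5.67×10⁻⁸) = 2.890×10¹⁰ K⁴.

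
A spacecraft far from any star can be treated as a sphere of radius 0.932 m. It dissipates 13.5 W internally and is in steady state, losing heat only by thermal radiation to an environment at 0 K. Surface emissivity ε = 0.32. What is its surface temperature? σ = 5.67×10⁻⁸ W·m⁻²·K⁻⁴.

T ≈ 90.9 K

Steady state: internal power = radiated power, P = εσA T⁴.
Radiating area A = 4πr² = 10.92 m².
T⁴ = P/(εσA) = 13.5/(0.32·5.67×10⁻⁸·10.92) = 6.816×10⁷ K⁴.
T = (6.816×10⁷)^(1/4).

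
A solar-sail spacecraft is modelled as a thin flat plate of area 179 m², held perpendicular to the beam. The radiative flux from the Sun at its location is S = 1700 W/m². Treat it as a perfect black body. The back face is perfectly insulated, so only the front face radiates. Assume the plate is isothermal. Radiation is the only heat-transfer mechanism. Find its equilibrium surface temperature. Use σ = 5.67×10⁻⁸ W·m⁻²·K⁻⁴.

T ≈ 416 K

At equilibrium, absorbed power = emitted power.
Absorbing cross-section = A = 179.0 m²; emitting surface = A = 179.0 m² (ratio 1).
S·A_cross = εσ·A_surf·T⁴  ⇒  T⁴ = S/(1σ).
T⁴ = 1.00·1700/(1·5.67×10⁻⁸) = 2.998×10¹⁰ K⁴.
T = (2.998×10¹⁰)^(1/4).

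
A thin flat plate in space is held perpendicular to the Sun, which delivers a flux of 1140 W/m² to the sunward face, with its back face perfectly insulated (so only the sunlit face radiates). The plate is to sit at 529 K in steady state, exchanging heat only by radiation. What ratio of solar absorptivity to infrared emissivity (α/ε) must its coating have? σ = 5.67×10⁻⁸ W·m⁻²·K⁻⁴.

Balance: αS·A = εσ·1A·T⁴ ⇒ α/ε = σT⁴/S.
α/ε = 5.67×10⁻⁸·(529)⁴/1140 = 5.67×10⁻⁸·7.831×10¹⁰/1140.

α/ε ≈ 3.89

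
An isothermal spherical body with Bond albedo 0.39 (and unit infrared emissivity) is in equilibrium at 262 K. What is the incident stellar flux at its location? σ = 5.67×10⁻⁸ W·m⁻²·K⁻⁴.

(1−a)S·πr² = σ·4πr²·T⁴ ⇒ S = 4σT⁴/(1−a).
S = 4·5.67×10⁻⁸·4.712×10⁹/0.610.

S ≈ 1750 W/m²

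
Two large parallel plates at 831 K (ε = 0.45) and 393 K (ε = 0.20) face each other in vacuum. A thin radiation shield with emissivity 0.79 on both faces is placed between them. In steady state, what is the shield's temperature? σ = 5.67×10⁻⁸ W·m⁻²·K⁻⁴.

T_s ≈ 759 K

In steady state the net flux on the hot side equals that on the cold side.
σ(T₁⁴−T_s⁴)/D₁ = σ(T_s⁴−T₂⁴)/D₂, with D₁ = 1/ε₁+1/ε_s−1 = 2.488, D₂ = 1/ε_s+1/ε₂−1 = 5.266.
Solve for T_s⁴: T_s⁴ = (D₂·T₁⁴ + D₁·T₂⁴)/(D₁+D₂) = 3.315×10¹¹ K⁴.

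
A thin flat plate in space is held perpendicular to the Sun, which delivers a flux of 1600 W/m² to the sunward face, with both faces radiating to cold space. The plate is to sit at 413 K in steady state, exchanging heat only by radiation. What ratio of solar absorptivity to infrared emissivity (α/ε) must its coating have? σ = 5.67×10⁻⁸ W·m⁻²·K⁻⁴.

Balance: αS·A = εσ·2A·T⁴ ⇒ α/ε = 2σT⁴/S.
α/ε = 2·5.67×10⁻⁸·(413)⁴/1600 = 2·5.67×10⁻⁸·2.909×10¹⁰/1600.

α/ε ≈ 2.06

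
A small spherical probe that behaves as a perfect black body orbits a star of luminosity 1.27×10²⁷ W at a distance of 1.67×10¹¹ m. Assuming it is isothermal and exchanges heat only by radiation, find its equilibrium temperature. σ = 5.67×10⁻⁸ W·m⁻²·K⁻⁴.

T ≈ 356 K

First find the stellar flux at distance d: S = L/(4πd²) = 1.27×10²⁷/(4π·(1.67×10¹¹)²) = 3624 W/m².
For an isothermal sphere, absorbed (1−a)S·πr² = emitted σ·4πr²·T⁴, so T⁴ = (1−a)S/(4σ).
T⁴ = 1.00·3624/(4·5.67×10⁻⁸) = 1.598×10¹⁰ K⁴.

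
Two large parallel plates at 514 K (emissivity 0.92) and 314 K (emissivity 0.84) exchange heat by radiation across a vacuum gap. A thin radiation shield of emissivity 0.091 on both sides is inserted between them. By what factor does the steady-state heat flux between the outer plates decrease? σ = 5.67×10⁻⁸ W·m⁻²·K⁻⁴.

Without shield: q₀ = σΔ(T⁴)/(1/ε₁+1/ε₂−1) with denominator 1.277.
With shield the two gaps are in series; the resistances add: (1/ε₁+1/ε_s−1)+(1/ε_s+1/ε₂−1) = 11.08+11.18 = 22.26.
Heat-flux ratio q₀/q = 22.26/1.277.

factor ≈ 17.4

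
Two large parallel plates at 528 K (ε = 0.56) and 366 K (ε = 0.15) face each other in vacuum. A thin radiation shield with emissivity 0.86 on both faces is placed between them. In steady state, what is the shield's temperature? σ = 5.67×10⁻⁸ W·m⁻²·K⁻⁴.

T_s ≈ 504 K

In steady state the net flux on the hot side equals that on the cold side.
σ(T₁⁴−T_s⁴)/D₁ = σ(T_s⁴−T₂⁴)/D₂, with D₁ = 1/ε₁+1/ε_s−1 = 1.949, D₂ = 1/ε_s+1/ε₂−1 = 6.829.
Solve for T_s⁴: T_s⁴ = (D₂·T₁⁴ + D₁·T₂⁴)/(D₁+D₂) = 6.445×10¹⁰ K⁴.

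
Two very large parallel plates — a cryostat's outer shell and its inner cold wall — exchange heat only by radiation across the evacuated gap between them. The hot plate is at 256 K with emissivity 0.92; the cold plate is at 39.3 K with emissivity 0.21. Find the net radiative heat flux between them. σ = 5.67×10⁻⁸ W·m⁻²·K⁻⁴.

q ≈ 50.2 W/m²

For two infinite grey parallel plates, q = σ(T₁⁴ − T₂⁴)/(1/ε₁ + 1/ε₂ − 1).
T₁⁴ − T₂⁴ = 4.295×10⁹ − 2.385×10⁶ = 4.293×10⁹ K⁴.
1/ε₁ + 1/ε₂ − 1 = 1.087 + 4.762 − 1 = 4.849.
q = 5.67×10⁻⁸ × 4.293×10⁹ / 4.849.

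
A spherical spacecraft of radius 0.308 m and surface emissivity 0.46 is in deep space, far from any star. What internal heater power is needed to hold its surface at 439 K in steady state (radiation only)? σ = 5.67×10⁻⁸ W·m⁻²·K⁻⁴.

P = εσ·4πr²·T⁴.
4πr² = 1.192 m²; T⁴ = 3.714×10¹⁰ K⁴.
P = 0.46·5.67×10⁻⁸·1.192·3.714×10¹⁰.

P ≈ 1150 W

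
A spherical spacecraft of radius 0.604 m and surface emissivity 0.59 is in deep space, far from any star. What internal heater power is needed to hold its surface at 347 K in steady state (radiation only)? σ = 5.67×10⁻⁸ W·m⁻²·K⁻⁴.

P = εσ·4πr²·T⁴.
4πr² = 4.584 m²; T⁴ = 1.450×10¹⁰ K⁴.
P = 0.59·5.67×10⁻⁸·4.584·1.450×10¹⁰.

P ≈ 2220 W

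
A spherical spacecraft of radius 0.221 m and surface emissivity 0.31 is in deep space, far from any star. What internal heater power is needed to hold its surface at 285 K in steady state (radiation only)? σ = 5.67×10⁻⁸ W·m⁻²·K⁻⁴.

P = εσ·4πr²·T⁴.
4πr² = 0.6138 m²; T⁴ = 6.598×10⁹ K⁴.
P = 0.31·5.67×10⁻⁸·0.6138·6.598×10⁹.

P ≈ 71.2 W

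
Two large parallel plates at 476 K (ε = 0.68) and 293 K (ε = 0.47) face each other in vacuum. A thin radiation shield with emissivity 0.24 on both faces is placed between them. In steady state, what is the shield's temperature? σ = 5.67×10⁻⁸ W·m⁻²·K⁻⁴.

T_s ≈ 419 K

In steady state the net flux on the hot side equals that on the cold side.
σ(T₁⁴−T_s⁴)/D₁ = σ(T_s⁴−T₂⁴)/D₂, with D₁ = 1/ε₁+1/ε_s−1 = 4.637, D₂ = 1/ε_s+1/ε₂−1 = 5.294.
Solve for T_s⁴: T_s⁴ = (D₂·T₁⁴ + D₁·T₂⁴)/(D₁+D₂) = 3.081×10¹⁰ K⁴.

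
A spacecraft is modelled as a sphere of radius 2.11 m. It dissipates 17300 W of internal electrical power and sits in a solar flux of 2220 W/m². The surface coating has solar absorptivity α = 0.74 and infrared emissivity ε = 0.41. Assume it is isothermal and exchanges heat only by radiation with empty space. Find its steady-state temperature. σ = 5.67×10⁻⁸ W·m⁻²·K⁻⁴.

T ≈ 419 K

At steady state, absorbed solar power + internal power = radiated power.
Absorbed: α·S·A_cross = 0.74·2220·13.99 = 22980 W (cross-section πr²).
Total input = 22980 + 17300 = 40280 W.
Radiated: εσ·A_surf·T⁴ with A_surf = 4πr² = 55.95 m².
T⁴ = 40280/(0.41·5.67×10⁻⁸·55.95) = 3.097×10¹⁰ K⁴.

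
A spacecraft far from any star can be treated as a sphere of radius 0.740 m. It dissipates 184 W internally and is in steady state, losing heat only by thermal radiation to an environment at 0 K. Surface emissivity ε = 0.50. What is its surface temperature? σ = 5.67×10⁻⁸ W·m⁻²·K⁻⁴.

Steady state: internal power = radiated power, P = εσA T⁴.
Radiating area A = 4πr² = 6.881 m².
T⁴ = P/(εσA) = 184/(0.50·5.67×10⁻⁸·6.881) = 9.432×10⁸ K⁴.
T = (9.432×10⁸)^(1/4).

T ≈ 175 K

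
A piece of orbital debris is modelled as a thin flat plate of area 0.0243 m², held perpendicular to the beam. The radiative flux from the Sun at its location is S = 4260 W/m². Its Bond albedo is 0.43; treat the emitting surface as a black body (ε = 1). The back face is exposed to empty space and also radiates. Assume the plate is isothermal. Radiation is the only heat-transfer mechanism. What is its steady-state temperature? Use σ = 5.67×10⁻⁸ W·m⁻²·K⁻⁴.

At equilibrium, absorbed power = emitted power.
Absorbing cross-section = A = 0.02430 m²; emitting surface = 2A = 0.04860 m² (ratio 2).
(1−a)S·A_cross = εσ·A_surf·T⁴  ⇒  T⁴ = (1−a)S/(2σ).
T⁴ = 0.570·4260/(2·5.67×10⁻⁸) = 2.141×10¹⁰ K⁴.
T = (2.141×10¹⁰)^(1/4).

T ≈ 383 K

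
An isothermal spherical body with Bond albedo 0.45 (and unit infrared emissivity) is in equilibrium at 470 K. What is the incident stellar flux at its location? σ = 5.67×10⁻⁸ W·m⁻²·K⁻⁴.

(1−a)S·πr² = σ·4πr²·T⁴ ⇒ S = 4σT⁴/(1−a).
S = 4·5.67×10⁻⁸·4.880×10¹⁰/0.550.

S ≈ 20100 W/m²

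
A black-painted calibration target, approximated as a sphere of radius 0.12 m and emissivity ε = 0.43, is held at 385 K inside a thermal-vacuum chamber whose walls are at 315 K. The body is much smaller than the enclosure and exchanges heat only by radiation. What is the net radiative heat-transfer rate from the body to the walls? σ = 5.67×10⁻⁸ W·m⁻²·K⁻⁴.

For a small grey body in a large enclosure: P_net = εσA(T_body⁴ − T_wall⁴).
A = 4πr² = 0.1810 m²; T_body⁴ − T_wall⁴ = 2.197×10¹⁰ − 9.846×10⁹ = 1.213×10¹⁰ K⁴.
|P_net| = 0.43·5.67×10⁻⁸·0.1810·1.213×10¹⁰.

P_net ≈ 53.5 W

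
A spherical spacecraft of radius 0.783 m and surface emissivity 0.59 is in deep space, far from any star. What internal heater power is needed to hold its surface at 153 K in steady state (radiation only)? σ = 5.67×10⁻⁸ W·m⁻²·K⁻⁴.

P ≈ 141 W

P = εσ·4πr²·T⁴.
4πr² = 7.704 m²; T⁴ = 5.480×10⁸ K⁴.
P = 0.59·5.67×10⁻⁸·7.704·5.480×10⁸.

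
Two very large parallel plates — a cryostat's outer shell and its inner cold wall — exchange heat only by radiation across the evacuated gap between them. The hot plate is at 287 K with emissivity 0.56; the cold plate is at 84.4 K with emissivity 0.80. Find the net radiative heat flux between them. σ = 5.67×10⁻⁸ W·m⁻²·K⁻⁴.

q ≈ 188 W/m²

For two infinite grey parallel plates, q = σ(T₁⁴ − T₂⁴)/(1/ε₁ + 1/ε₂ − 1).
T₁⁴ − T₂⁴ = 6.785×10⁹ − 5.074×10⁷ = 6.734×10⁹ K⁴.
1/ε₁ + 1/ε₂ − 1 = 1.786 + 1.250 − 1 = 2.036.
q = 5.67×10⁻⁸ × 6.734×10⁹ / 2.036.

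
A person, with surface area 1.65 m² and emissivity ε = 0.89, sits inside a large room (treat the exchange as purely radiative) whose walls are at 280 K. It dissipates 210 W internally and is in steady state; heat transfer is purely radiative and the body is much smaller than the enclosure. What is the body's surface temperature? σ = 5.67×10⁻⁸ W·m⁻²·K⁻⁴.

For a small grey body in a large enclosure, net radiated power = εσA(T⁴ − T_w⁴).
Steady state: P = εσA(T⁴ − T_w⁴) with A = 1.65 m².
T⁴ = P/(εσA) + T_w⁴ = 210/(0.89·5.67×10⁻⁸·1.650) + (280)⁴
    = 2.522×10⁹ + 6.147×10⁹ = 8.669×10⁹ K⁴.

T ≈ 305 K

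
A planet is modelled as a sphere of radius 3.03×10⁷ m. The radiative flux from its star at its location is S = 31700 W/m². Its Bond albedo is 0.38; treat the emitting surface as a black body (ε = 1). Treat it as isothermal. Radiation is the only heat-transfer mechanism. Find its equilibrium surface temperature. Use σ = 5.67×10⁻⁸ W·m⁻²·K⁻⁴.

T ≈ 543 K

At equilibrium, absorbed power = emitted power.
Absorbing cross-section = πr² = 2.884×10¹⁵ m²; emitting surface = 4πr² = 1.154×10¹⁶ m² (ratio 4).
(1−a)S·A_cross = εσ·A_surf·T⁴  ⇒  T⁴ = (1−a)S/(4σ).
T⁴ = 0.620·31700/(4·5.67×10⁻⁸) = 8.666×10¹⁰ K⁴.
T = (8.666×10¹⁰)^(1/4).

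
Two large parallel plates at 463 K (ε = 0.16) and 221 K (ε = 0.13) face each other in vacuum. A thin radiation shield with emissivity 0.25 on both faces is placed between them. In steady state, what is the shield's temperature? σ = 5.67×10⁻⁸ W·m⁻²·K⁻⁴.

T_s ≈ 401 K

In steady state the net flux on the hot side equals that on the cold side.
σ(T₁⁴−T_s⁴)/D₁ = σ(T_s⁴−T₂⁴)/D₂, with D₁ = 1/ε₁+1/ε_s−1 = 9.250, D₂ = 1/ε_s+1/ε₂−1 = 10.69.
Solve for T_s⁴: T_s⁴ = (D₂·T₁⁴ + D₁·T₂⁴)/(D₁+D₂) = 2.575×10¹⁰ K⁴.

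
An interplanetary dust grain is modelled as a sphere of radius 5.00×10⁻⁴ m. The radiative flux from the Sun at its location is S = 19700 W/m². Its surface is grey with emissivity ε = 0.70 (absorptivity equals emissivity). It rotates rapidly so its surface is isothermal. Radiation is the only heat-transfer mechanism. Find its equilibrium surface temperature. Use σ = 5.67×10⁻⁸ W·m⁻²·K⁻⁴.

At equilibrium, absorbed power = emitted power.
Absorbing cross-section = πr² = 7.854×10⁻⁷ m²; emitting surface = 4πr² = 3.142×10⁻⁶ m² (ratio 4).
εS·A_cross = εσ·A_surf·T⁴  ⇒  T⁴ = S/(4σ)   (ε cancels).
T⁴ = 19700/(4·5.67×10⁻⁸) = 8.686×10¹⁰ K⁴.
T = (8.686×10¹⁰)^(1/4).

T ≈ 543 K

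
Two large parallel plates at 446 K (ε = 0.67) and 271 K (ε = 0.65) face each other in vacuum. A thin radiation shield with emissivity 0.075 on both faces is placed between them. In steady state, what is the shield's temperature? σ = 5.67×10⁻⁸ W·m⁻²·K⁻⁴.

T_s ≈ 387 K

In steady state the net flux on the hot side equals that on the cold side.
σ(T₁⁴−T_s⁴)/D₁ = σ(T_s⁴−T₂⁴)/D₂, with D₁ = 1/ε₁+1/ε_s−1 = 13.83, D₂ = 1/ε_s+1/ε₂−1 = 13.87.
Solve for T_s⁴: T_s⁴ = (D₂·T₁⁴ + D₁·T₂⁴)/(D₁+D₂) = 2.251×10¹⁰ K⁴.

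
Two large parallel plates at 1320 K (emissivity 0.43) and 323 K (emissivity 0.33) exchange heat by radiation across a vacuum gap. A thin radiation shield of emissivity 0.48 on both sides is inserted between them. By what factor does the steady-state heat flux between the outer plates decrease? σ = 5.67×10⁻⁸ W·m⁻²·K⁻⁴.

factor ≈ 1.73

Without shield: q₀ = σΔ(T⁴)/(1/ε₁+1/ε₂−1) with denominator 4.356.
With shield the two gaps are in series; the resistances add: (1/ε₁+1/ε_s−1)+(1/ε_s+1/ε₂−1) = 3.409+4.114 = 7.523.
Heat-flux ratio q₀/q = 7.523/4.356.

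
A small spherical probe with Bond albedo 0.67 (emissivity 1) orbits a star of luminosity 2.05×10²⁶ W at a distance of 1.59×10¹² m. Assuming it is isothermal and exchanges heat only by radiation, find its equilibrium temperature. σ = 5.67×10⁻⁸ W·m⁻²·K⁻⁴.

First find the stellar flux at distance d: S = L/(4πd²) = 2.05×10²⁶/(4π·(1.59×10¹²)²) = 6.453 W/m².
For an isothermal sphere, absorbed (1−a)S·πr² = emitted σ·4πr²·T⁴, so T⁴ = (1−a)S/(4σ).
T⁴ = 0.330·6.453/(4·5.67×10⁻⁸) = 9.389×10⁶ K⁴.

T ≈ 55.4 K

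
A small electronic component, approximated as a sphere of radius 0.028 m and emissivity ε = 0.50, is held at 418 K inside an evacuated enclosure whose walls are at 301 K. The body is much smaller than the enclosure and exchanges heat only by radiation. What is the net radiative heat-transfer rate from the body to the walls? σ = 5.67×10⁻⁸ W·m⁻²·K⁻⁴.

P_net ≈ 6.23 W

For a small grey body in a large enclosure: P_net = εσA(T_body⁴ − T_wall⁴).
A = 4πr² = 0.009852 m²; T_body⁴ − T_wall⁴ = 3.053×10¹⁰ − 8.209×10⁹ = 2.232×10¹⁰ K⁴.
|P_net| = 0.50·5.67×10⁻⁸·0.009852·2.232×10¹⁰.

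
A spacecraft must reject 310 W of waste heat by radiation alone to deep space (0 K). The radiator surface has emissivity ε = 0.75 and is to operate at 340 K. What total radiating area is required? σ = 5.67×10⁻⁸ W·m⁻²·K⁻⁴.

A ≈ 0.546 m²

P = εσA T⁴ ⇒ A = P/(εσT⁴).
T⁴ = 1.336×10¹⁰ K⁴.
A = 310/(0.75 × 5.67×10⁻⁸ × 1.336×10¹⁰).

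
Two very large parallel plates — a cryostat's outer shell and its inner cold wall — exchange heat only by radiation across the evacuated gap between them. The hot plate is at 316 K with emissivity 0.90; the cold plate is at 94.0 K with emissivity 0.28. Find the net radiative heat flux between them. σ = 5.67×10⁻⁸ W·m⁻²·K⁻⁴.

For two infinite grey parallel plates, q = σ(T₁⁴ − T₂⁴)/(1/ε₁ + 1/ε₂ − 1).
T₁⁴ − T₂⁴ = 9.971×10⁹ − 7.807×10⁷ = 9.893×10⁹ K⁴.
1/ε₁ + 1/ε₂ − 1 = 1.111 + 3.571 − 1 = 3.683.
q = 5.67×10⁻⁸ × 9.893×10⁹ / 3.683.

q ≈ 152 W/m²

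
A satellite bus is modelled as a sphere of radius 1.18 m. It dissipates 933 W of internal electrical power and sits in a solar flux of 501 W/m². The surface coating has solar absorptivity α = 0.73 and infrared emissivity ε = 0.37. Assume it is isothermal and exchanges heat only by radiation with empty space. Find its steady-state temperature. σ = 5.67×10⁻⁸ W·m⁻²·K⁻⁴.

T ≈ 288 K

At steady state, absorbed solar power + internal power = radiated power.
Absorbed: α·S·A_cross = 0.73·501·4.374 = 1600 W (cross-section πr²).
Total input = 1600 + 933 = 2533 W.
Radiated: εσ·A_surf·T⁴ with A_surf = 4πr² = 17.50 m².
T⁴ = 2533/(0.37·5.67×10⁻⁸·17.50) = 6.900×10⁹ K⁴.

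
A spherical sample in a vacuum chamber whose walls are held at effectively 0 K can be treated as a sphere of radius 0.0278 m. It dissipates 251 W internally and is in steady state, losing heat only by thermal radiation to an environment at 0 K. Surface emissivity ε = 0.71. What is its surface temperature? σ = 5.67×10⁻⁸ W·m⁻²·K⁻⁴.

T ≈ 895 K

Steady state: internal power = radiated power, P = εσA T⁴.
Radiating area A = 4πr² = 0.009712 m².
T⁴ = P/(εσA) = 251/(0.71·5.67×10⁻⁸·0.009712) = 6.420×10¹¹ K⁴.
T = (6.420×10¹¹)^(1/4).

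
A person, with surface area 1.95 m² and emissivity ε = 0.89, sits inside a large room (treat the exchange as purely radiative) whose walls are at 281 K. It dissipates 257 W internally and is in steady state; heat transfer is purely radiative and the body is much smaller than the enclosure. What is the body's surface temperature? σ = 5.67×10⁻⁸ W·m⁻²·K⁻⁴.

For a small grey body in a large enclosure, net radiated power = εσA(T⁴ − T_w⁴).
Steady state: P = εσA(T⁴ − T_w⁴) with A = 1.95 m².
T⁴ = P/(εσA) + T_w⁴ = 257/(0.89·5.67×10⁻⁸·1.950) + (281)⁴
    = 2.612×10⁹ + 6.235×10⁹ = 8.847×10⁹ K⁴.

T ≈ 307 K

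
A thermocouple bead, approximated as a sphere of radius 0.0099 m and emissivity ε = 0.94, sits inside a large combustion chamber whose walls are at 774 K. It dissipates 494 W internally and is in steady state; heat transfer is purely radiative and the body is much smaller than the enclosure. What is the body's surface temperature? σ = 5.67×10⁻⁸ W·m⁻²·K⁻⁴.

T ≈ 1680 K

For a small grey body in a large enclosure, net radiated power = εσA(T⁴ − T_w⁴).
Steady state: P = εσA(T⁴ − T_w⁴) with A = 4πr² = 0.001232 m².
T⁴ = P/(εσA) + T_w⁴ = 494/(0.94·5.67×10⁻⁸·0.001232) + (774)⁴
    = 7.526×10¹² + 3.589×10¹¹ = 7.884×10¹² K⁴.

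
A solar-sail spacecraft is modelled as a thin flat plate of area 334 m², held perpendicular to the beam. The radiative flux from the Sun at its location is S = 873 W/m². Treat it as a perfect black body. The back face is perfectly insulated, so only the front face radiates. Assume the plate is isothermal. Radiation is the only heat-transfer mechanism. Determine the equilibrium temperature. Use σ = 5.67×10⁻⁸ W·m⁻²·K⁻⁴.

T ≈ 352 K

At equilibrium, absorbed power = emitted power.
Absorbing cross-section = A = 334.0 m²; emitting surface = A = 334.0 m² (ratio 1).
S·A_cross = εσ·A_surf·T⁴  ⇒  T⁴ = S/(1σ).
T⁴ = 1.00·873/(1·5.67×10⁻⁸) = 1.540×10¹⁰ K⁴.
T = (1.540×10¹⁰)^(1/4).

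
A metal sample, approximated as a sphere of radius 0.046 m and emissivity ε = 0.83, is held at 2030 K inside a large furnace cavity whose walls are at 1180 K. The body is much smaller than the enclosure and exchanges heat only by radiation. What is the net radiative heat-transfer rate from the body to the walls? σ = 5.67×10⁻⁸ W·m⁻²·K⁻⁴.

For a small grey body in a large enclosure: P_net = εσA(T_body⁴ − T_wall⁴).
A = 4πr² = 0.02659 m²; T_body⁴ − T_wall⁴ = 1.698×10¹³ − 1.939×10¹² = 1.504×10¹³ K⁴.
|P_net| = 0.83·5.67×10⁻⁸·0.02659·1.504×10¹³.

P_net ≈ 18800 W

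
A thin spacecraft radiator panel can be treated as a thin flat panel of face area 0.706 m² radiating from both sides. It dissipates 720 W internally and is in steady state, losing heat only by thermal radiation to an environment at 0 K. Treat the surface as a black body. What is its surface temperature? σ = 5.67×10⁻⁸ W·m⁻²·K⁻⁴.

T ≈ 308 K

Steady state: internal power = radiated power, P = εσA T⁴.
Radiating area A = 2·0.706 = 1.412 m².
T⁴ = P/(εσA) = 720/(1.0·5.67×10⁻⁸·1.412) = 8.993×10⁹ K⁴.
T = (8.993×10⁹)^(1/4).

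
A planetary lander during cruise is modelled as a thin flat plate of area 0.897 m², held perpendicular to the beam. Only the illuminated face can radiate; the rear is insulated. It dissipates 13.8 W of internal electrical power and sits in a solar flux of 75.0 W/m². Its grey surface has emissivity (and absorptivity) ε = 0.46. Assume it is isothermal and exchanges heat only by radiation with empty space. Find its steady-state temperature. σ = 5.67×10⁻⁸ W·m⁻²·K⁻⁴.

At steady state, absorbed solar power + internal power = radiated power.
Absorbed: α·S·A_cross = 0.46·75.0·0.8970 = 30.95 W (cross-section A).
Total input = 30.95 + 13.8 = 44.75 W.
Radiated: εσ·A_surf·T⁴ with A_surf = A = 0.8970 m².
T⁴ = 44.75/(0.46·5.67×10⁻⁸·0.8970) = 1.913×10⁹ K⁴.

T ≈ 209 K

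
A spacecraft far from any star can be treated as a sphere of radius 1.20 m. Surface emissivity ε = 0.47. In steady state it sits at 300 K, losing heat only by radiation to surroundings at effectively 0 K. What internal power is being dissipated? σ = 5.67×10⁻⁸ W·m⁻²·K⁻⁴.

P ≈ 3910 W

Steady state: P = εσA T⁴.
A = 4πr² = 18.10 m²; T⁴ = (300)⁴ = 8.100×10⁹ K⁴.
P = 0.47 × 5.67×10⁻⁸ × 18.10 × 8.100×10⁹.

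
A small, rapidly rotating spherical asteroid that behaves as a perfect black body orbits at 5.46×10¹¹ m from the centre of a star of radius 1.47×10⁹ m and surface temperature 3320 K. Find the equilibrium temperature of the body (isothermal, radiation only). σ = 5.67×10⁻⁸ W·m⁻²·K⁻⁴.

T ≈ 122 K

The star's surface emits σT_*⁴; at distance d the flux is S = σT_*⁴(R_*/d)².
S = 5.67×10⁻⁸·(3320)⁴·(1.47×10⁹/5.46×10¹¹)² = 49.93 W/m².
For an isothermal sphere T⁴ = (1−a)S/(4σ) = 2.202×10⁸ K⁴.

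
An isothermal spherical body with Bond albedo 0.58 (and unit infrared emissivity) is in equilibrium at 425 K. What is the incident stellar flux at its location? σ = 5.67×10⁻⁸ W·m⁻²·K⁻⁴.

(1−a)S·πr² = σ·4πr²·T⁴ ⇒ S = 4σT⁴/(1−a).
S = 4·5.67×10⁻⁸·3.263×10¹⁰/0.420.

S ≈ 17600 W/m²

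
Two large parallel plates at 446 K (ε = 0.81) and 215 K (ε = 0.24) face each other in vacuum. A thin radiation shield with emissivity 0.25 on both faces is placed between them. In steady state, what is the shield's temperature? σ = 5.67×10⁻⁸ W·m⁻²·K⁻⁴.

In steady state the net flux on the hot side equals that on the cold side.
σ(T₁⁴−T_s⁴)/D₁ = σ(T_s⁴−T₂⁴)/D₂, with D₁ = 1/ε₁+1/ε_s−1 = 4.235, D₂ = 1/ε_s+1/ε₂−1 = 7.167.
Solve for T_s⁴: T_s⁴ = (D₂·T₁⁴ + D₁·T₂⁴)/(D₁+D₂) = 2.567×10¹⁰ K⁴.

T_s ≈ 400 K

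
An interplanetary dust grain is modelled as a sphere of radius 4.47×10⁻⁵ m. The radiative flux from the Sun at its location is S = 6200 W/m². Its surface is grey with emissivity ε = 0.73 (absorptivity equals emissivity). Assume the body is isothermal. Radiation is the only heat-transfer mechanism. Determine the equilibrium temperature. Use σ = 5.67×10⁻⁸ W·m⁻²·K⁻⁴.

T ≈ 407 K

At equilibrium, absorbed power = emitted power.
Absorbing cross-section = πr² = 6.277×10⁻⁹ m²; emitting surface = 4πr² = 2.511×10⁻⁸ m² (ratio 4).
εS·A_cross = εσ·A_surf·T⁴  ⇒  T⁴ = S/(4σ)   (ε cancels).
T⁴ = 6200/(4·5.67×10⁻⁸) = 2.734×10¹⁰ K⁴.
T = (2.734×10¹⁰)^(1/4).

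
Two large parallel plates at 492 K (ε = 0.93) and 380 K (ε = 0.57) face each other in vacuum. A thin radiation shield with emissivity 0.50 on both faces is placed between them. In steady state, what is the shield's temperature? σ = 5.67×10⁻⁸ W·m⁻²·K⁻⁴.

In steady state the net flux on the hot side equals that on the cold side.
σ(T₁⁴−T_s⁴)/D₁ = σ(T_s⁴−T₂⁴)/D₂, with D₁ = 1/ε₁+1/ε_s−1 = 2.075, D₂ = 1/ε_s+1/ε₂−1 = 2.754.
Solve for T_s⁴: T_s⁴ = (D₂·T₁⁴ + D₁·T₂⁴)/(D₁+D₂) = 4.238×10¹⁰ K⁴.

T_s ≈ 454 K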